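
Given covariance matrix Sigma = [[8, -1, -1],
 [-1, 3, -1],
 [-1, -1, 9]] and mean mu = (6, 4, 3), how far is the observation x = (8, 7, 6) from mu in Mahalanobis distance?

Step 1 — centre the observation: (x - mu) = (2, 3, 3).

Step 2 — invert Sigma (cofactor / det for 3×3, or solve directly):
  Sigma^{-1} = [[0.134, 0.0515, 0.0206],
 [0.0515, 0.366, 0.0464],
 [0.0206, 0.0464, 0.1186]].

Step 3 — form the quadratic (x - mu)^T · Sigma^{-1} · (x - mu):
  Sigma^{-1} · (x - mu) = (0.4845, 1.3402, 0.5361).
  (x - mu)^T · [Sigma^{-1} · (x - mu)] = (2)·(0.4845) + (3)·(1.3402) + (3)·(0.5361) = 6.5979.

Step 4 — take square root: d = √(6.5979) ≈ 2.5686.

d(x, mu) = √(6.5979) ≈ 2.5686


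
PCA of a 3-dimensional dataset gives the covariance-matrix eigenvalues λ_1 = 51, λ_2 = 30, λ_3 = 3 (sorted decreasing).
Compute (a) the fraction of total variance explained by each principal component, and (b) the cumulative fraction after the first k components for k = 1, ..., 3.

Step 1 — total variance = trace(Sigma) = Σ λ_i = 51 + 30 + 3 = 84.

Step 2 — fraction explained by component i = λ_i / Σ λ:
  PC1: 51/84 = 0.6071
  PC2: 30/84 = 0.3571
  PC3: 3/84 = 0.0357

Step 3 — cumulative fraction after k components = (λ_1 + ... + λ_k) / Σ λ:
  k = 1: 51/84 = 0.6071
  k = 2: (51 + 30)/84 = 81/84 = 0.9643
  k = 3: (51 + 30 + 3)/84 = 84/84 = 1

Summary (fraction, with percent):

explained: PC1 0.6071 (60.71%), PC2 0.3571 (35.71%), PC3 0.0357 (3.57%);  cumulative: 0.6071, 0.9643, 1


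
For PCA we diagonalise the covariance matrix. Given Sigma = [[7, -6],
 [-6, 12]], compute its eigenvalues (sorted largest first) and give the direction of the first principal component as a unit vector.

Step 1 — characteristic polynomial of 2×2 Sigma:
  det(Sigma - λI) = λ² - trace · λ + det = 0.
  trace = 7 + 12 = 19, det = 7·12 - (-6)² = 48.
Step 2 — discriminant:
  Δ = trace² - 4·det = 361 - 192 = 169.
Step 3 — eigenvalues:
  λ = (trace ± √Δ)/2 = (19 ± 13)/2,
  λ_1 = 16,  λ_2 = 3.

Step 4 — unit eigenvector for λ_1: solve (Sigma - λ_1 I)v = 0. First row:
  (7 - 16)·v_x + (-6)·v_y = 0, i.e. (-9)·v_x + (-6)·v_y = 0,
  so v ∝ (b, λ_1 - a) = (-6, 9); multiply by -1 so the first entry is positive: u = (6, -9).
  ||u|| = √((6)² + (-9)²) = √(117) ≈ 10.8167,
  v_1 = u/||u|| ≈ (0.5547, -0.8321) (||v_1|| = 1).

λ_1 = 16,  λ_2 = 3;  v_1 ≈ (0.5547, -0.8321)


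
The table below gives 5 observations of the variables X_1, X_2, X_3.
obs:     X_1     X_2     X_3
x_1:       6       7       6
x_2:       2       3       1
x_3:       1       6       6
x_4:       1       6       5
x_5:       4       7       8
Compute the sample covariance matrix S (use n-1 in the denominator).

Step 1 — column means:
  mean(X_1) = (6 + 2 + 1 + 1 + 4) / 5 = 14/5 = 2.8
  mean(X_2) = (7 + 3 + 6 + 6 + 7) / 5 = 29/5 = 5.8
  mean(X_3) = (6 + 1 + 6 + 5 + 8) / 5 = 26/5 = 5.2

Step 2 — sample covariance S[i,j] = (1/(n-1)) · Σ_k (x_{k,i} - mean_i) · (x_{k,j} - mean_j), with n-1 = 4.
  S[X_1,X_1] = ((3.2)·(3.2) + (-0.8)·(-0.8) + (-1.8)·(-1.8) + (-1.8)·(-1.8) + (1.2)·(1.2)) / 4 = 18.8/4 = 4.7
  S[X_1,X_2] = ((3.2)·(1.2) + (-0.8)·(-2.8) + (-1.8)·(0.2) + (-1.8)·(0.2) + (1.2)·(1.2)) / 4 = 6.8/4 = 1.7
  S[X_1,X_3] = ((3.2)·(0.8) + (-0.8)·(-4.2) + (-1.8)·(0.8) + (-1.8)·(-0.2) + (1.2)·(2.8)) / 4 = 8.2/4 = 2.05
  S[X_2,X_2] = ((1.2)·(1.2) + (-2.8)·(-2.8) + (0.2)·(0.2) + (0.2)·(0.2) + (1.2)·(1.2)) / 4 = 10.8/4 = 2.7
  S[X_2,X_3] = ((1.2)·(0.8) + (-2.8)·(-4.2) + (0.2)·(0.8) + (0.2)·(-0.2) + (1.2)·(2.8)) / 4 = 16.2/4 = 4.05
  S[X_3,X_3] = ((0.8)·(0.8) + (-4.2)·(-4.2) + (0.8)·(0.8) + (-0.2)·(-0.2) + (2.8)·(2.8)) / 4 = 26.8/4 = 6.7

S is symmetric (S[j,i] = S[i,j]). Assembling:

S = [[4.7, 1.7, 2.05],
 [1.7, 2.7, 4.05],
 [2.05, 4.05, 6.7]]


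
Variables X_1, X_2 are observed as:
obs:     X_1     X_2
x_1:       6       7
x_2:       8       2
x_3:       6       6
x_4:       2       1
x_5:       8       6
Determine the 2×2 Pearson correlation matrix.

Step 1 — column means:
  mean(X_1) = (6 + 8 + 6 + 2 + 8) / 5 = 30/5 = 6
  mean(X_2) = (7 + 2 + 6 + 1 + 6) / 5 = 22/5 = 4.4

Step 2 — sample variances and covariances s[i,j] = (1/(n-1)) · Σ_k (x_{k,i} - mean_i) · (x_{k,j} - mean_j), with n-1 = 4:
  s[X_1,X_1] = ((0)·(0) + (2)·(2) + (0)·(0) + (-4)·(-4) + (2)·(2)) / 4 = 24/4 = 6
  s[X_1,X_2] = ((0)·(2.6) + (2)·(-2.4) + (0)·(1.6) + (-4)·(-3.4) + (2)·(1.6)) / 4 = 12/4 = 3
  s[X_2,X_2] = ((2.6)·(2.6) + (-2.4)·(-2.4) + (1.6)·(1.6) + (-3.4)·(-3.4) + (1.6)·(1.6)) / 4 = 29.2/4 = 7.3
  Sample standard deviations s_i = √(s[i,i]):
  s(X_1) = √(6) = 2.4495
  s(X_2) = √(7.3) = 2.7019

Step 3 — r_{ij} = s_{ij} / (s_i · s_j):
  r[X_1,X_1] = 1 (diagonal).
  r[X_1,X_2] = 3 / (2.4495 · 2.7019) = 3 / 6.6182 = 0.4533
  r[X_2,X_2] = 1 (diagonal).

R is symmetric with unit diagonal. Assembling:

R = [[1, 0.4533],
 [0.4533, 1]]


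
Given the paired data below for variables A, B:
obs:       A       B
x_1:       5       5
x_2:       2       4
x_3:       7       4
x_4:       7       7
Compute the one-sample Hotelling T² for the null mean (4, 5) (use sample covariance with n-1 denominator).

Step 1 — sample mean vector:
  mean(A) = (5 + 2 + 7 + 7) / 4 = 21/4 = 5.25
  mean(B) = (5 + 4 + 4 + 7) / 4 = 20/4 = 5
  x̄ = (5.25, 5),  deviation x̄ - mu_0 = (5.25, 5) - (4, 5) = (1.25, 0).

Step 2 — sample covariance matrix, S[i,j] = (1/(n-1)) · Σ_k (x_{k,i} - mean_i) · (x_{k,j} - mean_j), divisor n-1 = 3:
  S[A,A] = ((-0.25)·(-0.25) + (-3.25)·(-3.25) + (1.75)·(1.75) + (1.75)·(1.75)) / 3 = 16.75/3 = 5.5833
  S[A,B] = ((-0.25)·(0) + (-3.25)·(-1) + (1.75)·(-1) + (1.75)·(2)) / 3 = 5/3 = 1.6667
  S[B,B] = ((0)·(0) + (-1)·(-1) + (-1)·(-1) + (2)·(2)) / 3 = 6/3 = 2
  S = [[5.5833, 1.6667],
 [1.6667, 2]].

Step 3 — invert S. det(S) = 5.5833·2 - (1.6667)² = 8.3889.
  S^{-1} = (1/det) · [[d, -b], [-b, a]] = [[0.2384, -0.1987],
 [-0.1987, 0.6656]].

Step 4 — quadratic form (x̄ - mu_0)^T · S^{-1} · (x̄ - mu_0):
  S^{-1} · (x̄ - mu_0) = (0.298, -0.2483),
  (x̄ - mu_0)^T · [...] = (1.25)·(0.298) + (0)·(-0.2483) = 0.3725.

Step 5 — scale by n: T² = 4 · 0.3725 = 1.4901.

T² ≈ 1.4901


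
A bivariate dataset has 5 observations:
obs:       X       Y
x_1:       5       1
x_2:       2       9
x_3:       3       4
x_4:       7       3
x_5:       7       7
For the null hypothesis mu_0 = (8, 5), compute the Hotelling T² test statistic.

Step 1 — sample mean vector:
  mean(X) = (5 + 2 + 3 + 7 + 7) / 5 = 24/5 = 4.8
  mean(Y) = (1 + 9 + 4 + 3 + 7) / 5 = 24/5 = 4.8
  x̄ = (4.8, 4.8),  deviation x̄ - mu_0 = (4.8, 4.8) - (8, 5) = (-3.2, -0.2).

Step 2 — sample covariance matrix, S[i,j] = (1/(n-1)) · Σ_k (x_{k,i} - mean_i) · (x_{k,j} - mean_j), divisor n-1 = 4:
  S[X,X] = ((0.2)·(0.2) + (-2.8)·(-2.8) + (-1.8)·(-1.8) + (2.2)·(2.2) + (2.2)·(2.2)) / 4 = 20.8/4 = 5.2
  S[X,Y] = ((0.2)·(-3.8) + (-2.8)·(4.2) + (-1.8)·(-0.8) + (2.2)·(-1.8) + (2.2)·(2.2)) / 4 = -10.2/4 = -2.55
  S[Y,Y] = ((-3.8)·(-3.8) + (4.2)·(4.2) + (-0.8)·(-0.8) + (-1.8)·(-1.8) + (2.2)·(2.2)) / 4 = 40.8/4 = 10.2
  S = [[5.2, -2.55],
 [-2.55, 10.2]].

Step 3 — invert S. det(S) = 5.2·10.2 - (-2.55)² = 46.5375.
  S^{-1} = (1/det) · [[d, -b], [-b, a]] = [[0.2192, 0.0548],
 [0.0548, 0.1117]].

Step 4 — quadratic form (x̄ - mu_0)^T · S^{-1} · (x̄ - mu_0):
  S^{-1} · (x̄ - mu_0) = (-0.7123, -0.1977),
  (x̄ - mu_0)^T · [...] = (-3.2)·(-0.7123) + (-0.2)·(-0.1977) = 2.319.

Step 5 — scale by n: T² = 5 · 2.319 = 11.595.

T² ≈ 11.595


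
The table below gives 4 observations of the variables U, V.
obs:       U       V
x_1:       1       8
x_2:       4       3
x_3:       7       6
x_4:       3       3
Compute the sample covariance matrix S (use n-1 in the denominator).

Step 1 — column means:
  mean(U) = (1 + 4 + 7 + 3) / 4 = 15/4 = 3.75
  mean(V) = (8 + 3 + 6 + 3) / 4 = 20/4 = 5

Step 2 — sample covariance S[i,j] = (1/(n-1)) · Σ_k (x_{k,i} - mean_i) · (x_{k,j} - mean_j), with n-1 = 3.
  S[U,U] = ((-2.75)·(-2.75) + (0.25)·(0.25) + (3.25)·(3.25) + (-0.75)·(-0.75)) / 3 = 18.75/3 = 6.25
  S[U,V] = ((-2.75)·(3) + (0.25)·(-2) + (3.25)·(1) + (-0.75)·(-2)) / 3 = -4/3 = -1.3333
  S[V,V] = ((3)·(3) + (-2)·(-2) + (1)·(1) + (-2)·(-2)) / 3 = 18/3 = 6

S is symmetric (S[j,i] = S[i,j]). Assembling:

S = [[6.25, -1.3333],
 [-1.3333, 6]]


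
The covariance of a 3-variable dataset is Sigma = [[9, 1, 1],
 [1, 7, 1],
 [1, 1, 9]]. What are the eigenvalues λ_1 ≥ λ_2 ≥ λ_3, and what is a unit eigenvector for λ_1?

Step 1 — characteristic polynomial p(λ) = det(λI - Sigma) = λ³ - tr·λ² + c_1·λ - det, where tr = trace, c_1 = sum of the principal 2×2 minors, det = det(Sigma):
  tr = 9 + 7 + 9 = 25,
  c_1 = (9·7 - (1)²) + (9·9 - (1)²) + (7·9 - (1)²) = 62 + 80 + 62 = 204,
  det = 9·(7·9 - (1)²) - (1)·((1)·9 - (1)·(1)) + (1)·((1)·(1) - 7·(1)) = 9·(62) - (1)·(8) + (1)·(-6) = 544.
  So p(λ) = λ³ - 25λ² + 204λ - 544.
Step 2 — look for an integer root (rational root theorem: any rational root is an integer divisor of 544). Testing λ = 8:
  p(8) = 512 - 1600 + 1632 - 544 = 0  ✓
  Dividing out (λ - 8): p(λ) = (λ - 8)(λ² - 17λ + 68).
Step 3 — remaining eigenvalues from the quadratic λ² - 17λ + 68 = 0:
  Δ = 17² - 4·68 = 289 - 272 = 17,  λ = (17 ± √17)/2 = (17 ± 4.1231)/2 ≈ 10.5616 or 6.4384.
  Sorted: λ_1 = 10.5616,  λ_2 = 8,  λ_3 = 6.4384  (check: sum = 25 = tr ✓).

Step 4 — unit eigenvector for λ_1 ≈ 10.5616: v spans the null space of (Sigma - λ_1 I), whose rows are
  r_1 = (-1.5616, 1, 1),  r_2 = (1, -3.5616, 1),  r_3 = (1, 1, -1.5616).
  v is orthogonal to every row, so take v ∝ r_1 × r_2 = ((1)·(1) - (1)·(-3.5616), (1)·(1) - (-1.5616)·(1), (-1.5616)·(-3.5616) - (1)·(1)) ≈ (4.5616, 2.5616, 4.5616).
  Let u = (4.5616, 2.5616, 4.5616).
  ||u|| = √((4.5616)² + (2.5616)² + (4.5616)²) = √(48.1771) ≈ 6.941,  v_1 = u/||u|| ≈ (0.6572, 0.369, 0.6572) (||v_1|| = 1).

λ_1 = 10.5616,  λ_2 = 8,  λ_3 = 6.4384;  v_1 ≈ (0.6572, 0.369, 0.6572)


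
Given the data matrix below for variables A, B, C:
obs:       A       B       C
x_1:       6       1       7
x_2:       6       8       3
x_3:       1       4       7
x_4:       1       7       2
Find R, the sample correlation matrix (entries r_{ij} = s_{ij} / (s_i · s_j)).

Step 1 — column means:
  mean(A) = (6 + 6 + 1 + 1) / 4 = 14/4 = 3.5
  mean(B) = (1 + 8 + 4 + 7) / 4 = 20/4 = 5
  mean(C) = (7 + 3 + 7 + 2) / 4 = 19/4 = 4.75

Step 2 — sample variances and covariances s[i,j] = (1/(n-1)) · Σ_k (x_{k,i} - mean_i) · (x_{k,j} - mean_j), with n-1 = 3:
  s[A,A] = ((2.5)·(2.5) + (2.5)·(2.5) + (-2.5)·(-2.5) + (-2.5)·(-2.5)) / 3 = 25/3 = 8.3333
  s[A,B] = ((2.5)·(-4) + (2.5)·(3) + (-2.5)·(-1) + (-2.5)·(2)) / 3 = -5/3 = -1.6667
  s[A,C] = ((2.5)·(2.25) + (2.5)·(-1.75) + (-2.5)·(2.25) + (-2.5)·(-2.75)) / 3 = 2.5/3 = 0.8333
  s[B,B] = ((-4)·(-4) + (3)·(3) + (-1)·(-1) + (2)·(2)) / 3 = 30/3 = 10
  s[B,C] = ((-4)·(2.25) + (3)·(-1.75) + (-1)·(2.25) + (2)·(-2.75)) / 3 = -22/3 = -7.3333
  s[C,C] = ((2.25)·(2.25) + (-1.75)·(-1.75) + (2.25)·(2.25) + (-2.75)·(-2.75)) / 3 = 20.75/3 = 6.9167
  Sample standard deviations s_i = √(s[i,i]):
  s(A) = √(8.3333) = 2.8868
  s(B) = √(10) = 3.1623
  s(C) = √(6.9167) = 2.63

Step 3 — r_{ij} = s_{ij} / (s_i · s_j):
  r[A,A] = 1 (diagonal).
  r[A,B] = -1.6667 / (2.8868 · 3.1623) = -1.6667 / 9.1287 = -0.1826
  r[A,C] = 0.8333 / (2.8868 · 2.63) = 0.8333 / 7.592 = 0.1098
  r[B,B] = 1 (diagonal).
  r[B,C] = -7.3333 / (3.1623 · 2.63) = -7.3333 / 8.3166 = -0.8818
  r[C,C] = 1 (diagonal).

R is symmetric with unit diagonal. Assembling:

R = [[1, -0.1826, 0.1098],
 [-0.1826, 1, -0.8818],
 [0.1098, -0.8818, 1]]


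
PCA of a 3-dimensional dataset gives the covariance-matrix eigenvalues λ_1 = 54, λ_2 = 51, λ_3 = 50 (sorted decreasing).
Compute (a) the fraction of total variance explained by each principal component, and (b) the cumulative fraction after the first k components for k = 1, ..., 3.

Step 1 — total variance = trace(Sigma) = Σ λ_i = 54 + 51 + 50 = 155.

Step 2 — fraction explained by component i = λ_i / Σ λ:
  PC1: 54/155 = 0.3484
  PC2: 51/155 = 0.329
  PC3: 50/155 = 0.3226

Step 3 — cumulative fraction after k components = (λ_1 + ... + λ_k) / Σ λ:
  k = 1: 54/155 = 0.3484
  k = 2: (54 + 51)/155 = 105/155 = 0.6774
  k = 3: (54 + 51 + 50)/155 = 155/155 = 1

Summary (fraction, with percent):

explained: PC1 0.3484 (34.84%), PC2 0.329 (32.9%), PC3 0.3226 (32.26%);  cumulative: 0.3484, 0.6774, 1


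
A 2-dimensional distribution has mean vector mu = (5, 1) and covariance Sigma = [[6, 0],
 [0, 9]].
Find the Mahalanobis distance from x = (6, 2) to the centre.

Step 1 — centre the observation: (x - mu) = (1, 1).

Step 2 — invert Sigma. det(Sigma) = 6·9 - (0)² = 54.
  Sigma^{-1} = (1/det) · [[d, -b], [-b, a]] = [[0.1667, 0],
 [0, 0.1111]].

Step 3 — form the quadratic (x - mu)^T · Sigma^{-1} · (x - mu):
  Sigma^{-1} · (x - mu) = (0.1667, 0.1111).
  (x - mu)^T · [Sigma^{-1} · (x - mu)] = (1)·(0.1667) + (1)·(0.1111) = 0.2778.

Step 4 — take square root: d = √(0.2778) ≈ 0.527.

d(x, mu) = √(0.2778) ≈ 0.527


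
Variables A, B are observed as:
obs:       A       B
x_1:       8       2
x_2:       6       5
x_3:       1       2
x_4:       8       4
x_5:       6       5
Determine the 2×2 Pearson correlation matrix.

Step 1 — column means:
  mean(A) = (8 + 6 + 1 + 8 + 6) / 5 = 29/5 = 5.8
  mean(B) = (2 + 5 + 2 + 4 + 5) / 5 = 18/5 = 3.6

Step 2 — sample variances and covariances s[i,j] = (1/(n-1)) · Σ_k (x_{k,i} - mean_i) · (x_{k,j} - mean_j), with n-1 = 4:
  s[A,A] = ((2.2)·(2.2) + (0.2)·(0.2) + (-4.8)·(-4.8) + (2.2)·(2.2) + (0.2)·(0.2)) / 4 = 32.8/4 = 8.2
  s[A,B] = ((2.2)·(-1.6) + (0.2)·(1.4) + (-4.8)·(-1.6) + (2.2)·(0.4) + (0.2)·(1.4)) / 4 = 5.6/4 = 1.4
  s[B,B] = ((-1.6)·(-1.6) + (1.4)·(1.4) + (-1.6)·(-1.6) + (0.4)·(0.4) + (1.4)·(1.4)) / 4 = 9.2/4 = 2.3
  Sample standard deviations s_i = √(s[i,i]):
  s(A) = √(8.2) = 2.8636
  s(B) = √(2.3) = 1.5166

Step 3 — r_{ij} = s_{ij} / (s_i · s_j):
  r[A,A] = 1 (diagonal).
  r[A,B] = 1.4 / (2.8636 · 1.5166) = 1.4 / 4.3428 = 0.3224
  r[B,B] = 1 (diagonal).

R is symmetric with unit diagonal. Assembling:

R = [[1, 0.3224],
 [0.3224, 1]]


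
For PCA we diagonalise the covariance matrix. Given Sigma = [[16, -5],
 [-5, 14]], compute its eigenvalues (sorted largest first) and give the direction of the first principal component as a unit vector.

Step 1 — characteristic polynomial of 2×2 Sigma:
  det(Sigma - λI) = λ² - trace · λ + det = 0.
  trace = 16 + 14 = 30, det = 16·14 - (-5)² = 199.
Step 2 — discriminant:
  Δ = trace² - 4·det = 900 - 796 = 104.
Step 3 — eigenvalues:
  λ = (trace ± √Δ)/2 = (30 ± 10.198)/2,
  λ_1 = 20.099,  λ_2 = 9.901.

Step 4 — unit eigenvector for λ_1: solve (Sigma - λ_1 I)v = 0. First row:
  (16 - 20.099)·v_x + (-5)·v_y = 0, i.e. (-4.099)·v_x + (-5)·v_y = 0,
  so v ∝ (b, λ_1 - a) = (-5, 4.099); multiply by -1 so the first entry is positive: u = (5, -4.099).
  ||u|| = √((5)² + (-4.099)²) = √(41.802) ≈ 6.4654,
  v_1 = u/||u|| ≈ (0.7733, -0.634) (||v_1|| = 1).

λ_1 = 20.099,  λ_2 = 9.901;  v_1 ≈ (0.7733, -0.634)


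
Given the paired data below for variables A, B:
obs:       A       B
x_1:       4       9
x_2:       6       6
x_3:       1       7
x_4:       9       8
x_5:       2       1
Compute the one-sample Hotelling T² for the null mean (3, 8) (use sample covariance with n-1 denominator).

Step 1 — sample mean vector:
  mean(A) = (4 + 6 + 1 + 9 + 2) / 5 = 22/5 = 4.4
  mean(B) = (9 + 6 + 7 + 8 + 1) / 5 = 31/5 = 6.2
  x̄ = (4.4, 6.2),  deviation x̄ - mu_0 = (4.4, 6.2) - (3, 8) = (1.4, -1.8).

Step 2 — sample covariance matrix, S[i,j] = (1/(n-1)) · Σ_k (x_{k,i} - mean_i) · (x_{k,j} - mean_j), divisor n-1 = 4:
  S[A,A] = ((-0.4)·(-0.4) + (1.6)·(1.6) + (-3.4)·(-3.4) + (4.6)·(4.6) + (-2.4)·(-2.4)) / 4 = 41.2/4 = 10.3
  S[A,B] = ((-0.4)·(2.8) + (1.6)·(-0.2) + (-3.4)·(0.8) + (4.6)·(1.8) + (-2.4)·(-5.2)) / 4 = 16.6/4 = 4.15
  S[B,B] = ((2.8)·(2.8) + (-0.2)·(-0.2) + (0.8)·(0.8) + (1.8)·(1.8) + (-5.2)·(-5.2)) / 4 = 38.8/4 = 9.7
  S = [[10.3, 4.15],
 [4.15, 9.7]].

Step 3 — invert S. det(S) = 10.3·9.7 - (4.15)² = 82.6875.
  S^{-1} = (1/det) · [[d, -b], [-b, a]] = [[0.1173, -0.0502],
 [-0.0502, 0.1246]].

Step 4 — quadratic form (x̄ - mu_0)^T · S^{-1} · (x̄ - mu_0):
  S^{-1} · (x̄ - mu_0) = (0.2546, -0.2945),
  (x̄ - mu_0)^T · [...] = (1.4)·(0.2546) + (-1.8)·(-0.2945) = 0.8865.

Step 5 — scale by n: T² = 5 · 0.8865 = 4.4324.

T² ≈ 4.4324


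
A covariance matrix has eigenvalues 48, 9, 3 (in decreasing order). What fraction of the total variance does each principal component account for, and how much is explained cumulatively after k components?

Step 1 — total variance = trace(Sigma) = Σ λ_i = 48 + 9 + 3 = 60.

Step 2 — fraction explained by component i = λ_i / Σ λ:
  PC1: 48/60 = 0.8
  PC2: 9/60 = 0.15
  PC3: 3/60 = 0.05

Step 3 — cumulative fraction after k components = (λ_1 + ... + λ_k) / Σ λ:
  k = 1: 48/60 = 0.8
  k = 2: (48 + 9)/60 = 57/60 = 0.95
  k = 3: (48 + 9 + 3)/60 = 60/60 = 1

Summary (fraction, with percent):

explained: PC1 0.8 (80%), PC2 0.15 (15%), PC3 0.05 (5%);  cumulative: 0.8, 0.95, 1


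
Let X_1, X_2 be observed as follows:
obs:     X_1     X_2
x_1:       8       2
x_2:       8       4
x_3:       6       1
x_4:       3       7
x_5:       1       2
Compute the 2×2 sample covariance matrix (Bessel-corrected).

Step 1 — column means:
  mean(X_1) = (8 + 8 + 6 + 3 + 1) / 5 = 26/5 = 5.2
  mean(X_2) = (2 + 4 + 1 + 7 + 2) / 5 = 16/5 = 3.2

Step 2 — sample covariance S[i,j] = (1/(n-1)) · Σ_k (x_{k,i} - mean_i) · (x_{k,j} - mean_j), with n-1 = 4.
  S[X_1,X_1] = ((2.8)·(2.8) + (2.8)·(2.8) + (0.8)·(0.8) + (-2.2)·(-2.2) + (-4.2)·(-4.2)) / 4 = 38.8/4 = 9.7
  S[X_1,X_2] = ((2.8)·(-1.2) + (2.8)·(0.8) + (0.8)·(-2.2) + (-2.2)·(3.8) + (-4.2)·(-1.2)) / 4 = -6.2/4 = -1.55
  S[X_2,X_2] = ((-1.2)·(-1.2) + (0.8)·(0.8) + (-2.2)·(-2.2) + (3.8)·(3.8) + (-1.2)·(-1.2)) / 4 = 22.8/4 = 5.7

S is symmetric (S[j,i] = S[i,j]). Assembling:

S = [[9.7, -1.55],
 [-1.55, 5.7]]


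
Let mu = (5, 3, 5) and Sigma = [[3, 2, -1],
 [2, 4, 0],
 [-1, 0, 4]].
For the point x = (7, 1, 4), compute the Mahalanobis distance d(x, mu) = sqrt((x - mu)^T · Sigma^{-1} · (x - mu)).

Step 1 — centre the observation: (x - mu) = (2, -2, -1).

Step 2 — invert Sigma (cofactor / det for 3×3, or solve directly):
  Sigma^{-1} = [[0.5714, -0.2857, 0.1429],
 [-0.2857, 0.3929, -0.0714],
 [0.1429, -0.0714, 0.2857]].

Step 3 — form the quadratic (x - mu)^T · Sigma^{-1} · (x - mu):
  Sigma^{-1} · (x - mu) = (1.5714, -1.2857, 0.1429).
  (x - mu)^T · [Sigma^{-1} · (x - mu)] = (2)·(1.5714) + (-2)·(-1.2857) + (-1)·(0.1429) = 5.5714.

Step 4 — take square root: d = √(5.5714) ≈ 2.3604.

d(x, mu) = √(5.5714) ≈ 2.3604


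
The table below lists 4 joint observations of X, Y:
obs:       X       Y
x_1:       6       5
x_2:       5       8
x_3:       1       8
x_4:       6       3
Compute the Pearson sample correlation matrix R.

Step 1 — column means:
  mean(X) = (6 + 5 + 1 + 6) / 4 = 18/4 = 4.5
  mean(Y) = (5 + 8 + 8 + 3) / 4 = 24/4 = 6

Step 2 — sample variances and covariances s[i,j] = (1/(n-1)) · Σ_k (x_{k,i} - mean_i) · (x_{k,j} - mean_j), with n-1 = 3:
  s[X,X] = ((1.5)·(1.5) + (0.5)·(0.5) + (-3.5)·(-3.5) + (1.5)·(1.5)) / 3 = 17/3 = 5.6667
  s[X,Y] = ((1.5)·(-1) + (0.5)·(2) + (-3.5)·(2) + (1.5)·(-3)) / 3 = -12/3 = -4
  s[Y,Y] = ((-1)·(-1) + (2)·(2) + (2)·(2) + (-3)·(-3)) / 3 = 18/3 = 6
  Sample standard deviations s_i = √(s[i,i]):
  s(X) = √(5.6667) = 2.3805
  s(Y) = √(6) = 2.4495

Step 3 — r_{ij} = s_{ij} / (s_i · s_j):
  r[X,X] = 1 (diagonal).
  r[X,Y] = -4 / (2.3805 · 2.4495) = -4 / 5.831 = -0.686
  r[Y,Y] = 1 (diagonal).

R is symmetric with unit diagonal. Assembling:

R = [[1, -0.686],
 [-0.686, 1]]


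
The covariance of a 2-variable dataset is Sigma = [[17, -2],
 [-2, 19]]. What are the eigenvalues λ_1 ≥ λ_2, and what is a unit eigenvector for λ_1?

Step 1 — characteristic polynomial of 2×2 Sigma:
  det(Sigma - λI) = λ² - trace · λ + det = 0.
  trace = 17 + 19 = 36, det = 17·19 - (-2)² = 319.
Step 2 — discriminant:
  Δ = trace² - 4·det = 1296 - 1276 = 20.
Step 3 — eigenvalues:
  λ = (trace ± √Δ)/2 = (36 ± 4.4721)/2,
  λ_1 = 20.2361,  λ_2 = 15.7639.

Step 4 — unit eigenvector for λ_1: solve (Sigma - λ_1 I)v = 0. First row:
  (17 - 20.2361)·v_x + (-2)·v_y = 0, i.e. (-3.2361)·v_x + (-2)·v_y = 0,
  so v ∝ (b, λ_1 - a) = (-2, 3.2361); multiply by -1 so the first entry is positive: u = (2, -3.2361).
  ||u|| = √((2)² + (-3.2361)²) = √(14.4721) ≈ 3.8042,
  v_1 = u/||u|| ≈ (0.5257, -0.8507) (||v_1|| = 1).

λ_1 = 20.2361,  λ_2 = 15.7639;  v_1 ≈ (0.5257, -0.8507)


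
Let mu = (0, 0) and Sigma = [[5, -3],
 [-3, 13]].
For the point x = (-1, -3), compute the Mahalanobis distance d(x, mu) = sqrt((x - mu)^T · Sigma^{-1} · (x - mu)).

Step 1 — centre the observation: (x - mu) = (-1, -3).

Step 2 — invert Sigma. det(Sigma) = 5·13 - (-3)² = 56.
  Sigma^{-1} = (1/det) · [[d, -b], [-b, a]] = [[0.2321, 0.0536],
 [0.0536, 0.0893]].

Step 3 — form the quadratic (x - mu)^T · Sigma^{-1} · (x - mu):
  Sigma^{-1} · (x - mu) = (-0.3929, -0.3214).
  (x - mu)^T · [Sigma^{-1} · (x - mu)] = (-1)·(-0.3929) + (-3)·(-0.3214) = 1.3571.

Step 4 — take square root: d = √(1.3571) ≈ 1.165.

d(x, mu) = √(1.3571) ≈ 1.165


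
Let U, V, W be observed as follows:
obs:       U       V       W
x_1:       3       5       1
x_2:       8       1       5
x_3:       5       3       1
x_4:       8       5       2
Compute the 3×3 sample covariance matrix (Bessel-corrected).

Step 1 — column means:
  mean(U) = (3 + 8 + 5 + 8) / 4 = 24/4 = 6
  mean(V) = (5 + 1 + 3 + 5) / 4 = 14/4 = 3.5
  mean(W) = (1 + 5 + 1 + 2) / 4 = 9/4 = 2.25

Step 2 — sample covariance S[i,j] = (1/(n-1)) · Σ_k (x_{k,i} - mean_i) · (x_{k,j} - mean_j), with n-1 = 3.
  S[U,U] = ((-3)·(-3) + (2)·(2) + (-1)·(-1) + (2)·(2)) / 3 = 18/3 = 6
  S[U,V] = ((-3)·(1.5) + (2)·(-2.5) + (-1)·(-0.5) + (2)·(1.5)) / 3 = -6/3 = -2
  S[U,W] = ((-3)·(-1.25) + (2)·(2.75) + (-1)·(-1.25) + (2)·(-0.25)) / 3 = 10/3 = 3.3333
  S[V,V] = ((1.5)·(1.5) + (-2.5)·(-2.5) + (-0.5)·(-0.5) + (1.5)·(1.5)) / 3 = 11/3 = 3.6667
  S[V,W] = ((1.5)·(-1.25) + (-2.5)·(2.75) + (-0.5)·(-1.25) + (1.5)·(-0.25)) / 3 = -8.5/3 = -2.8333
  S[W,W] = ((-1.25)·(-1.25) + (2.75)·(2.75) + (-1.25)·(-1.25) + (-0.25)·(-0.25)) / 3 = 10.75/3 = 3.5833

S is symmetric (S[j,i] = S[i,j]). Assembling:

S = [[6, -2, 3.3333],
 [-2, 3.6667, -2.8333],
 [3.3333, -2.8333, 3.5833]]


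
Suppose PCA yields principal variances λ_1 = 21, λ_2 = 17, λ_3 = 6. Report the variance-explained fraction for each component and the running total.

Step 1 — total variance = trace(Sigma) = Σ λ_i = 21 + 17 + 6 = 44.

Step 2 — fraction explained by component i = λ_i / Σ λ:
  PC1: 21/44 = 0.4773
  PC2: 17/44 = 0.3864
  PC3: 6/44 = 0.1364

Step 3 — cumulative fraction after k components = (λ_1 + ... + λ_k) / Σ λ:
  k = 1: 21/44 = 0.4773
  k = 2: (21 + 17)/44 = 38/44 = 0.8636
  k = 3: (21 + 17 + 6)/44 = 44/44 = 1

Summary (fraction, with percent):

explained: PC1 0.4773 (47.73%), PC2 0.3864 (38.64%), PC3 0.1364 (13.64%);  cumulative: 0.4773, 0.8636, 1


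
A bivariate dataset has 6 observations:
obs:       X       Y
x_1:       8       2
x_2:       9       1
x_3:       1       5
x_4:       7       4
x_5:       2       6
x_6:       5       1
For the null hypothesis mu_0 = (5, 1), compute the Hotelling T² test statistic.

Step 1 — sample mean vector:
  mean(X) = (8 + 9 + 1 + 7 + 2 + 5) / 6 = 32/6 = 5.3333
  mean(Y) = (2 + 1 + 5 + 4 + 6 + 1) / 6 = 19/6 = 3.1667
  x̄ = (5.3333, 3.1667),  deviation x̄ - mu_0 = (5.3333, 3.1667) - (5, 1) = (0.3333, 2.1667).

Step 2 — sample covariance matrix, S[i,j] = (1/(n-1)) · Σ_k (x_{k,i} - mean_i) · (x_{k,j} - mean_j), divisor n-1 = 5:
  S[X,X] = ((2.6667)·(2.6667) + (3.6667)·(3.6667) + (-4.3333)·(-4.3333) + (1.6667)·(1.6667) + (-3.3333)·(-3.3333) + (-0.3333)·(-0.3333)) / 5 = 53.3333/5 = 10.6667
  S[X,Y] = ((2.6667)·(-1.1667) + (3.6667)·(-2.1667) + (-4.3333)·(1.8333) + (1.6667)·(0.8333) + (-3.3333)·(2.8333) + (-0.3333)·(-2.1667)) / 5 = -26.3333/5 = -5.2667
  S[Y,Y] = ((-1.1667)·(-1.1667) + (-2.1667)·(-2.1667) + (1.8333)·(1.8333) + (0.8333)·(0.8333) + (2.8333)·(2.8333) + (-2.1667)·(-2.1667)) / 5 = 22.8333/5 = 4.5667
  S = [[10.6667, -5.2667],
 [-5.2667, 4.5667]].

Step 3 — invert S. det(S) = 10.6667·4.5667 - (-5.2667)² = 20.9733.
  S^{-1} = (1/det) · [[d, -b], [-b, a]] = [[0.2177, 0.2511],
 [0.2511, 0.5086]].

Step 4 — quadratic form (x̄ - mu_0)^T · S^{-1} · (x̄ - mu_0):
  S^{-1} · (x̄ - mu_0) = (0.6167, 1.1856),
  (x̄ - mu_0)^T · [...] = (0.3333)·(0.6167) + (2.1667)·(1.1856) = 2.7744.

Step 5 — scale by n: T² = 6 · 2.7744 = 16.6465.

T² ≈ 16.6465


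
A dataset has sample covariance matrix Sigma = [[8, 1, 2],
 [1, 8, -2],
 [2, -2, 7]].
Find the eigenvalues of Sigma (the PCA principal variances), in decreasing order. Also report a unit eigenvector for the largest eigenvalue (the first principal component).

Step 1 — characteristic polynomial p(λ) = det(λI - Sigma) = λ³ - tr·λ² + c_1·λ - det, where tr = trace, c_1 = sum of the principal 2×2 minors, det = det(Sigma):
  tr = 8 + 8 + 7 = 23,
  c_1 = (8·8 - (1)²) + (8·7 - (2)²) + (8·7 - (-2)²) = 63 + 52 + 52 = 167,
  det = 8·(8·7 - (-2)²) - (1)·((1)·7 - (-2)·(2)) + (2)·((1)·(-2) - 8·(2)) = 8·(52) - (1)·(11) + (2)·(-18) = 369.
  So p(λ) = λ³ - 23λ² + 167λ - 369.
Step 2 — look for an integer root (rational root theorem: any rational root is an integer divisor of 369). Testing λ = 9:
  p(9) = 729 - 1863 + 1503 - 369 = 0  ✓
  Dividing out (λ - 9): p(λ) = (λ - 9)(λ² - 14λ + 41).
Step 3 — remaining eigenvalues from the quadratic λ² - 14λ + 41 = 0:
  Δ = 14² - 4·41 = 196 - 164 = 32,  λ = (14 ± √32)/2 = (14 ± 5.6569)/2 ≈ 9.8284 or 4.1716.
  Sorted: λ_1 = 9.8284,  λ_2 = 9,  λ_3 = 4.1716  (check: sum = 23 = tr ✓).

Step 4 — unit eigenvector for λ_1 ≈ 9.8284: v spans the null space of (Sigma - λ_1 I), whose rows are
  r_1 = (-1.8284, 1, 2),  r_2 = (1, -1.8284, -2),  r_3 = (2, -2, -2.8284).
  v is orthogonal to every row, so take v ∝ r_1 × r_2 = ((1)·(-2) - (2)·(-1.8284), (2)·(1) - (-1.8284)·(-2), (-1.8284)·(-1.8284) - (1)·(1)) ≈ (1.6569, -1.6569, 2.3431).
  Let u = (1.6569, -1.6569, 2.3431).
  ||u|| = √((1.6569)² + (-1.6569)² + (2.3431)²) = √(10.9807) ≈ 3.3137,  v_1 = u/||u|| ≈ (0.5, -0.5, 0.7071) (||v_1|| = 1).

λ_1 = 9.8284,  λ_2 = 9,  λ_3 = 4.1716;  v_1 ≈ (0.5, -0.5, 0.7071)


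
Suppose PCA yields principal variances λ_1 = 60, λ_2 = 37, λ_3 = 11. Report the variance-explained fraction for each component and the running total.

Step 1 — total variance = trace(Sigma) = Σ λ_i = 60 + 37 + 11 = 108.

Step 2 — fraction explained by component i = λ_i / Σ λ:
  PC1: 60/108 = 0.5556
  PC2: 37/108 = 0.3426
  PC3: 11/108 = 0.1019

Step 3 — cumulative fraction after k components = (λ_1 + ... + λ_k) / Σ λ:
  k = 1: 60/108 = 0.5556
  k = 2: (60 + 37)/108 = 97/108 = 0.8981
  k = 3: (60 + 37 + 11)/108 = 108/108 = 1

Summary (fraction, with percent):

explained: PC1 0.5556 (55.56%), PC2 0.3426 (34.26%), PC3 0.1019 (10.19%);  cumulative: 0.5556, 0.8981, 1


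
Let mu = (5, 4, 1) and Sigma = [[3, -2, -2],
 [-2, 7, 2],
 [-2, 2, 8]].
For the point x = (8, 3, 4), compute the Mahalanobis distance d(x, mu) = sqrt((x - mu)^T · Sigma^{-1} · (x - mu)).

Step 1 — centre the observation: (x - mu) = (3, -1, 3).

Step 2 — invert Sigma (cofactor / det for 3×3, or solve directly):
  Sigma^{-1} = [[0.4643, 0.1071, 0.0893],
 [0.1071, 0.1786, -0.0179],
 [0.0893, -0.0179, 0.1518]].

Step 3 — form the quadratic (x - mu)^T · Sigma^{-1} · (x - mu):
  Sigma^{-1} · (x - mu) = (1.5536, 0.0893, 0.7411).
  (x - mu)^T · [Sigma^{-1} · (x - mu)] = (3)·(1.5536) + (-1)·(0.0893) + (3)·(0.7411) = 6.7946.

Step 4 — take square root: d = √(6.7946) ≈ 2.6067.

d(x, mu) = √(6.7946) ≈ 2.6067


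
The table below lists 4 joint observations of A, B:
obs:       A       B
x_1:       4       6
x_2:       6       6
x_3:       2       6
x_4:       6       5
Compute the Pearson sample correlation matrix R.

Step 1 — column means:
  mean(A) = (4 + 6 + 2 + 6) / 4 = 18/4 = 4.5
  mean(B) = (6 + 6 + 6 + 5) / 4 = 23/4 = 5.75

Step 2 — sample variances and covariances s[i,j] = (1/(n-1)) · Σ_k (x_{k,i} - mean_i) · (x_{k,j} - mean_j), with n-1 = 3:
  s[A,A] = ((-0.5)·(-0.5) + (1.5)·(1.5) + (-2.5)·(-2.5) + (1.5)·(1.5)) / 3 = 11/3 = 3.6667
  s[A,B] = ((-0.5)·(0.25) + (1.5)·(0.25) + (-2.5)·(0.25) + (1.5)·(-0.75)) / 3 = -1.5/3 = -0.5
  s[B,B] = ((0.25)·(0.25) + (0.25)·(0.25) + (0.25)·(0.25) + (-0.75)·(-0.75)) / 3 = 0.75/3 = 0.25
  Sample standard deviations s_i = √(s[i,i]):
  s(A) = √(3.6667) = 1.9149
  s(B) = √(0.25) = 0.5

Step 3 — r_{ij} = s_{ij} / (s_i · s_j):
  r[A,A] = 1 (diagonal).
  r[A,B] = -0.5 / (1.9149 · 0.5) = -0.5 / 0.9574 = -0.5222
  r[B,B] = 1 (diagonal).

R is symmetric with unit diagonal. Assembling:

R = [[1, -0.5222],
 [-0.5222, 1]]


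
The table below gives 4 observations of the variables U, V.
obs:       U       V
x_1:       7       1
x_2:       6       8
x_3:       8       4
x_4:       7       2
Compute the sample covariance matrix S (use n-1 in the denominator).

Step 1 — column means:
  mean(U) = (7 + 6 + 8 + 7) / 4 = 28/4 = 7
  mean(V) = (1 + 8 + 4 + 2) / 4 = 15/4 = 3.75

Step 2 — sample covariance S[i,j] = (1/(n-1)) · Σ_k (x_{k,i} - mean_i) · (x_{k,j} - mean_j), with n-1 = 3.
  S[U,U] = ((0)·(0) + (-1)·(-1) + (1)·(1) + (0)·(0)) / 3 = 2/3 = 0.6667
  S[U,V] = ((0)·(-2.75) + (-1)·(4.25) + (1)·(0.25) + (0)·(-1.75)) / 3 = -4/3 = -1.3333
  S[V,V] = ((-2.75)·(-2.75) + (4.25)·(4.25) + (0.25)·(0.25) + (-1.75)·(-1.75)) / 3 = 28.75/3 = 9.5833

S is symmetric (S[j,i] = S[i,j]). Assembling:

S = [[0.6667, -1.3333],
 [-1.3333, 9.5833]]


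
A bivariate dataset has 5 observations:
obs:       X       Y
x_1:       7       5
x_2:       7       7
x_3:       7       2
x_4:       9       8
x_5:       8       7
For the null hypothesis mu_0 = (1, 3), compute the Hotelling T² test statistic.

Step 1 — sample mean vector:
  mean(X) = (7 + 7 + 7 + 9 + 8) / 5 = 38/5 = 7.6
  mean(Y) = (5 + 7 + 2 + 8 + 7) / 5 = 29/5 = 5.8
  x̄ = (7.6, 5.8),  deviation x̄ - mu_0 = (7.6, 5.8) - (1, 3) = (6.6, 2.8).

Step 2 — sample covariance matrix, S[i,j] = (1/(n-1)) · Σ_k (x_{k,i} - mean_i) · (x_{k,j} - mean_j), divisor n-1 = 4:
  S[X,X] = ((-0.6)·(-0.6) + (-0.6)·(-0.6) + (-0.6)·(-0.6) + (1.4)·(1.4) + (0.4)·(0.4)) / 4 = 3.2/4 = 0.8
  S[X,Y] = ((-0.6)·(-0.8) + (-0.6)·(1.2) + (-0.6)·(-3.8) + (1.4)·(2.2) + (0.4)·(1.2)) / 4 = 5.6/4 = 1.4
  S[Y,Y] = ((-0.8)·(-0.8) + (1.2)·(1.2) + (-3.8)·(-3.8) + (2.2)·(2.2) + (1.2)·(1.2)) / 4 = 22.8/4 = 5.7
  S = [[0.8, 1.4],
 [1.4, 5.7]].

Step 3 — invert S. det(S) = 0.8·5.7 - (1.4)² = 2.6.
  S^{-1} = (1/det) · [[d, -b], [-b, a]] = [[2.1923, -0.5385],
 [-0.5385, 0.3077]].

Step 4 — quadratic form (x̄ - mu_0)^T · S^{-1} · (x̄ - mu_0):
  S^{-1} · (x̄ - mu_0) = (12.9615, -2.6923),
  (x̄ - mu_0)^T · [...] = (6.6)·(12.9615) + (2.8)·(-2.6923) = 78.0077.

Step 5 — scale by n: T² = 5 · 78.0077 = 390.0385.

T² ≈ 390.0385


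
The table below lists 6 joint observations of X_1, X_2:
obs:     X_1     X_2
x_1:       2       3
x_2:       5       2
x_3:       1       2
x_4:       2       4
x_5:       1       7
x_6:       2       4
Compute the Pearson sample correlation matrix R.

Step 1 — column means:
  mean(X_1) = (2 + 5 + 1 + 2 + 1 + 2) / 6 = 13/6 = 2.1667
  mean(X_2) = (3 + 2 + 2 + 4 + 7 + 4) / 6 = 22/6 = 3.6667

Step 2 — sample variances and covariances s[i,j] = (1/(n-1)) · Σ_k (x_{k,i} - mean_i) · (x_{k,j} - mean_j), with n-1 = 5:
  s[X_1,X_1] = ((-0.1667)·(-0.1667) + (2.8333)·(2.8333) + (-1.1667)·(-1.1667) + (-0.1667)·(-0.1667) + (-1.1667)·(-1.1667) + (-0.1667)·(-0.1667)) / 5 = 10.8333/5 = 2.1667
  s[X_1,X_2] = ((-0.1667)·(-0.6667) + (2.8333)·(-1.6667) + (-1.1667)·(-1.6667) + (-0.1667)·(0.3333) + (-1.1667)·(3.3333) + (-0.1667)·(0.3333)) / 5 = -6.6667/5 = -1.3333
  s[X_2,X_2] = ((-0.6667)·(-0.6667) + (-1.6667)·(-1.6667) + (-1.6667)·(-1.6667) + (0.3333)·(0.3333) + (3.3333)·(3.3333) + (0.3333)·(0.3333)) / 5 = 17.3333/5 = 3.4667
  Sample standard deviations s_i = √(s[i,i]):
  s(X_1) = √(2.1667) = 1.472
  s(X_2) = √(3.4667) = 1.8619

Step 3 — r_{ij} = s_{ij} / (s_i · s_j):
  r[X_1,X_1] = 1 (diagonal).
  r[X_1,X_2] = -1.3333 / (1.472 · 1.8619) = -1.3333 / 2.7406 = -0.4865
  r[X_2,X_2] = 1 (diagonal).

R is symmetric with unit diagonal. Assembling:

R = [[1, -0.4865],
 [-0.4865, 1]]


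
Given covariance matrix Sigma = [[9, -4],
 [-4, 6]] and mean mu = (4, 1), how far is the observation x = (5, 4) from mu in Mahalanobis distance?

Step 1 — centre the observation: (x - mu) = (1, 3).

Step 2 — invert Sigma. det(Sigma) = 9·6 - (-4)² = 38.
  Sigma^{-1} = (1/det) · [[d, -b], [-b, a]] = [[0.1579, 0.1053],
 [0.1053, 0.2368]].

Step 3 — form the quadratic (x - mu)^T · Sigma^{-1} · (x - mu):
  Sigma^{-1} · (x - mu) = (0.4737, 0.8158).
  (x - mu)^T · [Sigma^{-1} · (x - mu)] = (1)·(0.4737) + (3)·(0.8158) = 2.9211.

Step 4 — take square root: d = √(2.9211) ≈ 1.7091.

d(x, mu) = √(2.9211) ≈ 1.7091


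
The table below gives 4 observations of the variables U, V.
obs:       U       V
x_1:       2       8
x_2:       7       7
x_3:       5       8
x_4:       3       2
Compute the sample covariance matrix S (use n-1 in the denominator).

Step 1 — column means:
  mean(U) = (2 + 7 + 5 + 3) / 4 = 17/4 = 4.25
  mean(V) = (8 + 7 + 8 + 2) / 4 = 25/4 = 6.25

Step 2 — sample covariance S[i,j] = (1/(n-1)) · Σ_k (x_{k,i} - mean_i) · (x_{k,j} - mean_j), with n-1 = 3.
  S[U,U] = ((-2.25)·(-2.25) + (2.75)·(2.75) + (0.75)·(0.75) + (-1.25)·(-1.25)) / 3 = 14.75/3 = 4.9167
  S[U,V] = ((-2.25)·(1.75) + (2.75)·(0.75) + (0.75)·(1.75) + (-1.25)·(-4.25)) / 3 = 4.75/3 = 1.5833
  S[V,V] = ((1.75)·(1.75) + (0.75)·(0.75) + (1.75)·(1.75) + (-4.25)·(-4.25)) / 3 = 24.75/3 = 8.25

S is symmetric (S[j,i] = S[i,j]). Assembling:

S = [[4.9167, 1.5833],
 [1.5833, 8.25]]


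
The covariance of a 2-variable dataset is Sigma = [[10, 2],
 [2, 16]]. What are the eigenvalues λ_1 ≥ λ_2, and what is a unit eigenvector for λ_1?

Step 1 — characteristic polynomial of 2×2 Sigma:
  det(Sigma - λI) = λ² - trace · λ + det = 0.
  trace = 10 + 16 = 26, det = 10·16 - (2)² = 156.
Step 2 — discriminant:
  Δ = trace² - 4·det = 676 - 624 = 52.
Step 3 — eigenvalues:
  λ = (trace ± √Δ)/2 = (26 ± 7.2111)/2,
  λ_1 = 16.6056,  λ_2 = 9.3944.

Step 4 — unit eigenvector for λ_1: solve (Sigma - λ_1 I)v = 0. First row:
  (10 - 16.6056)·v_x + (2)·v_y = 0, i.e. (-6.6056)·v_x + (2)·v_y = 0,
  so v ∝ (b, λ_1 - a) = (2, 6.6056) = u.
  ||u|| = √((2)² + (6.6056)²) = √(47.6333) ≈ 6.9017,
  v_1 = u/||u|| ≈ (0.2898, 0.9571) (||v_1|| = 1).

λ_1 = 16.6056,  λ_2 = 9.3944;  v_1 ≈ (0.2898, 0.9571)


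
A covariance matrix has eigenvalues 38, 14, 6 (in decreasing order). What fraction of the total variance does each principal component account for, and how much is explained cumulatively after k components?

Step 1 — total variance = trace(Sigma) = Σ λ_i = 38 + 14 + 6 = 58.

Step 2 — fraction explained by component i = λ_i / Σ λ:
  PC1: 38/58 = 0.6552
  PC2: 14/58 = 0.2414
  PC3: 6/58 = 0.1034

Step 3 — cumulative fraction after k components = (λ_1 + ... + λ_k) / Σ λ:
  k = 1: 38/58 = 0.6552
  k = 2: (38 + 14)/58 = 52/58 = 0.8966
  k = 3: (38 + 14 + 6)/58 = 58/58 = 1

Summary (fraction, with percent):

explained: PC1 0.6552 (65.52%), PC2 0.2414 (24.14%), PC3 0.1034 (10.34%);  cumulative: 0.6552, 0.8966, 1


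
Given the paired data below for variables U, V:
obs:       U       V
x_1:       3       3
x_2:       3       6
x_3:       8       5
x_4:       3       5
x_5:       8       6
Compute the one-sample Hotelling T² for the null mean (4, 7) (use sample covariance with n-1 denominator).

Step 1 — sample mean vector:
  mean(U) = (3 + 3 + 8 + 3 + 8) / 5 = 25/5 = 5
  mean(V) = (3 + 6 + 5 + 5 + 6) / 5 = 25/5 = 5
  x̄ = (5, 5),  deviation x̄ - mu_0 = (5, 5) - (4, 7) = (1, -2).

Step 2 — sample covariance matrix, S[i,j] = (1/(n-1)) · Σ_k (x_{k,i} - mean_i) · (x_{k,j} - mean_j), divisor n-1 = 4:
  S[U,U] = ((-2)·(-2) + (-2)·(-2) + (3)·(3) + (-2)·(-2) + (3)·(3)) / 4 = 30/4 = 7.5
  S[U,V] = ((-2)·(-2) + (-2)·(1) + (3)·(0) + (-2)·(0) + (3)·(1)) / 4 = 5/4 = 1.25
  S[V,V] = ((-2)·(-2) + (1)·(1) + (0)·(0) + (0)·(0) + (1)·(1)) / 4 = 6/4 = 1.5
  S = [[7.5, 1.25],
 [1.25, 1.5]].

Step 3 — invert S. det(S) = 7.5·1.5 - (1.25)² = 9.6875.
  S^{-1} = (1/det) · [[d, -b], [-b, a]] = [[0.1548, -0.129],
 [-0.129, 0.7742]].

Step 4 — quadratic form (x̄ - mu_0)^T · S^{-1} · (x̄ - mu_0):
  S^{-1} · (x̄ - mu_0) = (0.4129, -1.6774),
  (x̄ - mu_0)^T · [...] = (1)·(0.4129) + (-2)·(-1.6774) = 3.7677.

Step 5 — scale by n: T² = 5 · 3.7677 = 18.8387.

T² ≈ 18.8387


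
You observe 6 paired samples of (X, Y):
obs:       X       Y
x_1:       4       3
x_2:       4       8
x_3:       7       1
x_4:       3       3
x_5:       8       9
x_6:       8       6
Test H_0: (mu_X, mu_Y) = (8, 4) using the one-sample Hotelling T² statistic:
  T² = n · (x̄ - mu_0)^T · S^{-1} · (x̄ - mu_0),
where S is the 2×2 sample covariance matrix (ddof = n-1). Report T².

Step 1 — sample mean vector:
  mean(X) = (4 + 4 + 7 + 3 + 8 + 8) / 6 = 34/6 = 5.6667
  mean(Y) = (3 + 8 + 1 + 3 + 9 + 6) / 6 = 30/6 = 5
  x̄ = (5.6667, 5),  deviation x̄ - mu_0 = (5.6667, 5) - (8, 4) = (-2.3333, 1).

Step 2 — sample covariance matrix, S[i,j] = (1/(n-1)) · Σ_k (x_{k,i} - mean_i) · (x_{k,j} - mean_j), divisor n-1 = 5:
  S[X,X] = ((-1.6667)·(-1.6667) + (-1.6667)·(-1.6667) + (1.3333)·(1.3333) + (-2.6667)·(-2.6667) + (2.3333)·(2.3333) + (2.3333)·(2.3333)) / 5 = 25.3333/5 = 5.0667
  S[X,Y] = ((-1.6667)·(-2) + (-1.6667)·(3) + (1.3333)·(-4) + (-2.6667)·(-2) + (2.3333)·(4) + (2.3333)·(1)) / 5 = 10/5 = 2
  S[Y,Y] = ((-2)·(-2) + (3)·(3) + (-4)·(-4) + (-2)·(-2) + (4)·(4) + (1)·(1)) / 5 = 50/5 = 10
  S = [[5.0667, 2],
 [2, 10]].

Step 3 — invert S. det(S) = 5.0667·10 - (2)² = 46.6667.
  S^{-1} = (1/det) · [[d, -b], [-b, a]] = [[0.2143, -0.0429],
 [-0.0429, 0.1086]].

Step 4 — quadratic form (x̄ - mu_0)^T · S^{-1} · (x̄ - mu_0):
  S^{-1} · (x̄ - mu_0) = (-0.5429, 0.2086),
  (x̄ - mu_0)^T · [...] = (-2.3333)·(-0.5429) + (1)·(0.2086) = 1.4752.

Step 5 — scale by n: T² = 6 · 1.4752 = 8.8514.

T² ≈ 8.8514


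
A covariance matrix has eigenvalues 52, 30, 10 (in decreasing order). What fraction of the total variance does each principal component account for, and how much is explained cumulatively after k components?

Step 1 — total variance = trace(Sigma) = Σ λ_i = 52 + 30 + 10 = 92.

Step 2 — fraction explained by component i = λ_i / Σ λ:
  PC1: 52/92 = 0.5652
  PC2: 30/92 = 0.3261
  PC3: 10/92 = 0.1087

Step 3 — cumulative fraction after k components = (λ_1 + ... + λ_k) / Σ λ:
  k = 1: 52/92 = 0.5652
  k = 2: (52 + 30)/92 = 82/92 = 0.8913
  k = 3: (52 + 30 + 10)/92 = 92/92 = 1

Summary (fraction, with percent):

explained: PC1 0.5652 (56.52%), PC2 0.3261 (32.61%), PC3 0.1087 (10.87%);  cumulative: 0.5652, 0.8913, 1


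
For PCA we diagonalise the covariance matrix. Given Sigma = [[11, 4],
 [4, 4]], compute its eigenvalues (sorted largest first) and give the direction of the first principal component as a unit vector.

Step 1 — characteristic polynomial of 2×2 Sigma:
  det(Sigma - λI) = λ² - trace · λ + det = 0.
  trace = 11 + 4 = 15, det = 11·4 - (4)² = 28.
Step 2 — discriminant:
  Δ = trace² - 4·det = 225 - 112 = 113.
Step 3 — eigenvalues:
  λ = (trace ± √Δ)/2 = (15 ± 10.6301)/2,
  λ_1 = 12.8151,  λ_2 = 2.1849.

Step 4 — unit eigenvector for λ_1: solve (Sigma - λ_1 I)v = 0. First row:
  (11 - 12.8151)·v_x + (4)·v_y = 0, i.e. (-1.8151)·v_x + (4)·v_y = 0,
  so v ∝ (b, λ_1 - a) = (4, 1.8151) = u.
  ||u|| = √((4)² + (1.8151)²) = √(19.2945) ≈ 4.3925,
  v_1 = u/||u|| ≈ (0.9106, 0.4132) (||v_1|| = 1).

λ_1 = 12.8151,  λ_2 = 2.1849;  v_1 ≈ (0.9106, 0.4132)
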